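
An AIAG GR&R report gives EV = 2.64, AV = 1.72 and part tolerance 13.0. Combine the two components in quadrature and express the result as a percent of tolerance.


GRR = sqrt(EV^2 + AV^2) = sqrt(2.64^2 + 1.72^2) = 3.1508729
%GRR = GRR / tol * 100 = 3.1508729 / 13.0 * 100
%GRR = 24.2375

24.2375


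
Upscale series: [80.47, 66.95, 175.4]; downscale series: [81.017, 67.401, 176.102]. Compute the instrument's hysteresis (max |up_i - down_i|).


|80.47 - 81.017| = 0.5470
|66.95 - 67.401| = 0.4510
|175.4 - 176.102| = 0.7020
hysteresis = max(diffs) = 0.7020

0.7020


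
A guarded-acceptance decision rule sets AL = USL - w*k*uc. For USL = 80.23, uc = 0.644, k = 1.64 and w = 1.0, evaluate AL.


U = k * uc = 1.64 * 0.644 = 1.05616
guard band g = w * U = 1.0 * 1.05616 = 1.05616
AL = USL - g = 80.23 - 1.05616
AL = 79.1738

79.1738


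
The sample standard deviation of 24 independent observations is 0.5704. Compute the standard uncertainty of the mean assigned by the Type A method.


u_A = s / sqrt(n)
u_A = 0.5704 / sqrt(24)
u_A = 0.5704 / 4.8989795
u_A = 0.1164

0.1164


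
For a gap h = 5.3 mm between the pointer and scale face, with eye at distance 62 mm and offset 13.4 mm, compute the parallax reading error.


error = h * offset / d
= 5.3 * 13.4 / 62
= 1.1455

1.1455


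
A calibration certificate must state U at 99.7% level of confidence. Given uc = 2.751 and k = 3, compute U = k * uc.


U = k * uc
U = 3 * 2.751
U = 8.2530

8.2530


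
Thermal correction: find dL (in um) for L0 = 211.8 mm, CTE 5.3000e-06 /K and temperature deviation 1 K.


dL = L * alpha * dT
= 211.8 * 5.3000e-06 * 1
= 0.0011225 mm
dL_um = 0.0011225 * 1000 = 1.1225 um

1.1225


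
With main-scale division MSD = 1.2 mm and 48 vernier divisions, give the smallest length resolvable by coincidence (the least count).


LC = MSD / n_div
= 1.2 / 48
= 0.0250

0.0250


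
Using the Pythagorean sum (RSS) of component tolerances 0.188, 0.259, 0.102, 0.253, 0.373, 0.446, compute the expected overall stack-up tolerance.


RSS = sqrt(0.188^2 + 0.259^2 + 0.102^2 + 0.253^2 + 0.373^2 + 0.446^2)
= sqrt(0.514883)
= 0.7176

0.7176


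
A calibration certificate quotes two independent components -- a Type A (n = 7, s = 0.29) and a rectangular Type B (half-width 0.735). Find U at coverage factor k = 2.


u_A = s / sqrt(n) = 0.29 / sqrt(7) = 0.1096097
u_B = half_width / sqrt(3) = 0.735 / sqrt(3) = 0.42435245
uc = sqrt(u_A^2 + u_B^2) = sqrt(0.1096097^2 + 0.42435245^2) = 0.43827992
U = k * uc = 2 * 0.43827992
U = 0.8766

0.8766


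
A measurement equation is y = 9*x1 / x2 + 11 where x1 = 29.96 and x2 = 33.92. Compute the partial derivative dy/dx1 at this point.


y = 9*x1 / x2 + 11
dy/dx1 = 9/x2
Evaluate at x2 = 33.92: c1 = 9 / 33.92
c1 = 0.2653

0.2653


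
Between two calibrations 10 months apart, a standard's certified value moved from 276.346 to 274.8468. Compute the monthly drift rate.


rate = (v2 - v1) / months
= (274.8468 - 276.346) / 10
= -1.4992 / 10
= -0.1499

-0.1499


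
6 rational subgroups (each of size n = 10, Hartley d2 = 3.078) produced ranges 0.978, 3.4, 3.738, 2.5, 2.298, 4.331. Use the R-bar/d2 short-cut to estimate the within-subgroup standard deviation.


R_bar = (0.978 + 3.4 + 3.738 + 2.5 + 2.298 + 4.331) / 6
R_bar = 17.245 / 6 = 2.8741667
sigma_hat = R_bar / d2 = 2.8741667 / 3.078 = 0.9338

0.9338


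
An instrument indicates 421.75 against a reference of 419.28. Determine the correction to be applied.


Correction = standard - reading
= 419.28 - 421.75
= -2.4700

-2.4700


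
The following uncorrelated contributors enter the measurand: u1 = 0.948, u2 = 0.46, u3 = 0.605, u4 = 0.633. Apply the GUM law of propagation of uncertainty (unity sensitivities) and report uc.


uc = sqrt(0.948^2 + 0.46^2 + 0.605^2 + 0.633^2)
uc = sqrt(1.877018)
uc = 1.3700

1.3700


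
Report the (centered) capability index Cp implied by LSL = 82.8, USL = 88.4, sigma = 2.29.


Cp = (USL - LSL) / (6 * sigma)
= (88.4 - 82.8) / (6 * 2.29)
= 5.6000 / 13.7400
= 0.4076

0.4076


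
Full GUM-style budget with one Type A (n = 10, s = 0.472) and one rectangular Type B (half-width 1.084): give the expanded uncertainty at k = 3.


u_A = s / sqrt(n) = 0.472 / sqrt(10) = 0.14925951
u_B = half_width / sqrt(3) = 1.084 / sqrt(3) = 0.62584769
uc = sqrt(u_A^2 + u_B^2) = sqrt(0.14925951^2 + 0.62584769^2) = 0.64340013
U = k * uc = 3 * 0.64340013
U = 1.9302

1.9302


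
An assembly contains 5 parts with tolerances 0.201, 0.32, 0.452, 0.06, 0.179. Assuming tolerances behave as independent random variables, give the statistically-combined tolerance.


RSS = sqrt(0.201^2 + 0.32^2 + 0.452^2 + 0.06^2 + 0.179^2)
= sqrt(0.382746)
= 0.6187

0.6187


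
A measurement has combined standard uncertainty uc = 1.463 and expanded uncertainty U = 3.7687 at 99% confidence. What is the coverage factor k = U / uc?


k = U / uc
k = 3.7687 / 1.463
k = 2.576

2.576


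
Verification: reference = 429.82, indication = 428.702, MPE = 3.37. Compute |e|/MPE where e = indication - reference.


e = indication - reference = 428.702 - 429.82 = -1.1180
|e| = 1.1180
ratio = |e| / MPE = 1.1180 / 3.37
ratio = 0.3318

0.3318


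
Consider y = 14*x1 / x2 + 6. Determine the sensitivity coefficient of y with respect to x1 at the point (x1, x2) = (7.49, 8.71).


y = 14*x1 / x2 + 6
dy/dx1 = 14/x2
Evaluate at x2 = 8.71: c1 = 14 / 8.71
c1 = 1.6073

1.6073


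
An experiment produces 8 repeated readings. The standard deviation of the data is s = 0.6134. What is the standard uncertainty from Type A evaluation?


u_A = s / sqrt(n)
u_A = 0.6134 / sqrt(8)
u_A = 0.6134 / 2.8284271
u_A = 0.2169

0.2169


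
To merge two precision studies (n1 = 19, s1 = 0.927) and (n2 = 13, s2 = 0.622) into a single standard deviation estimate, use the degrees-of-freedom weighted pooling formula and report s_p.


s_p = sqrt(((n1-1)*s1^2 + (n2-1)*s2^2) / (n1+n2-2))
numerator = (19-1)*0.927^2 + (13-1)*0.622^2 = 15.467922 + 4.642608 = 20.11053
denominator = 19 + 13 - 2 = 30
s_p^2 = 20.11053 / 30 = 0.670351
s_p = sqrt(0.670351) = 0.8187

0.8187


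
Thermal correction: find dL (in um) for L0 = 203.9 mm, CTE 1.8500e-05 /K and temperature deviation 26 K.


dL = L * alpha * dT
= 203.9 * 1.8500e-05 * 26
= 0.0980759 mm
dL_um = 0.0980759 * 1000 = 98.0759 um

98.0759


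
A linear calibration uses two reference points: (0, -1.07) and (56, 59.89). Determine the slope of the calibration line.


slope = (y2 - y1) / (x2 - x1)
= (59.89 - -1.07) / (56 - 0)
= 60.9600 / 56
= 1.0886

1.0886


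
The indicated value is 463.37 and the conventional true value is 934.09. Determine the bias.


Systematic error = measured - true
= 463.37 - 934.09
= -470.7200

-470.7200


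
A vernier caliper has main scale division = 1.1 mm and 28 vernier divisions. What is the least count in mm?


LC = MSD / n_div
= 1.1 / 28
= 0.0393

0.0393


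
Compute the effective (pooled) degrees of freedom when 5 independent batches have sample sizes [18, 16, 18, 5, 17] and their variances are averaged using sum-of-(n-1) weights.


nu = sum_i (n_i - 1)
nu = ((18 - 1) + (16 - 1) + (18 - 1) + (5 - 1) + (17 - 1))
nu = 17 + 15 + 17 + 4 + 16
nu = 69

69


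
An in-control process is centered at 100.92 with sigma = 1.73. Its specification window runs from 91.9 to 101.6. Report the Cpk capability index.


Cpu = (USL - mean) / (3*sigma) = (101.6 - 100.92) / (3*1.73) = 0.1310
Cpl = (mean - LSL) / (3*sigma) = (100.92 - 91.9) / (3*1.73) = 1.7380
Cpk = min(Cpu, Cpl) = 0.1310

0.1310


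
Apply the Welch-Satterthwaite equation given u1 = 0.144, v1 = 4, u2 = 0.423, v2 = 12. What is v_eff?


uc = sqrt(u1^2 + u2^2) = sqrt(0.144^2 + 0.423^2) = 0.4468389
v_eff = uc^4 / (u1^4/v1 + u2^4/v2)
= 0.4468389^4 / (0.144^4/4 + 0.423^4/12)
= 0.039866113 / 0.002775461
v_eff = 14.3638

14.3638


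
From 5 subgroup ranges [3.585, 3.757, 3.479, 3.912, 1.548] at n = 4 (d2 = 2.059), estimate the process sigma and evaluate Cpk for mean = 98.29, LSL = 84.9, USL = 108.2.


R_bar = (3.585 + 3.757 + 3.479 + 3.912 + 1.548) / 5 = 3.2562
sigma = R_bar / d2 = 3.2562 / 2.059 = 1.5814473
Cp = (USL - LSL)/(6*sigma) = (108.2 - 84.9)/(6*1.5814473) = 2.4556
Cpu = (108.2 - 98.29)/(3*1.5814473) = 2.0888
Cpl = (98.29 - 84.9)/(3*1.5814473) = 2.8223
Cpk = min(Cpu, Cpl) = 2.0888

2.0888


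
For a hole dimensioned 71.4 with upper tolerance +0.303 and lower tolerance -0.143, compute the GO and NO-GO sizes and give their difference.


GO = nominal - lower_tol (smallest hole = maximum material condition)
GO = 71.4 - 0.143 = 71.257
NO-GO = nominal + upper_tol (largest hole = least material condition)
NO-GO = 71.4 + 0.303 = 71.703
spread = NO-GO - GO = 71.703 - 71.257 = 0.4460

0.4460


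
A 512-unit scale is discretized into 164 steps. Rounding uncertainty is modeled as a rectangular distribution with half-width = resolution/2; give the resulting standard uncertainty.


resolution = range / divisions
resolution = 512 / 164 = 3.1219512
u_res = resolution / (2*sqrt(3))
u_res = 3.1219512 / 3.4641016
u_res = 0.9012

0.9012


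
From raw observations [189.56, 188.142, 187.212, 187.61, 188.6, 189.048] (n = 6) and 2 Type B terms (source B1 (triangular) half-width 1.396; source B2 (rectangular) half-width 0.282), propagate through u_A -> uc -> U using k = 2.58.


mean = (189.56 + 188.142 + 187.212 + 187.61 + 188.6 + 189.048) / 6 = 188.362
s = sqrt(sum((x - mean)^2)/(n-1)) = 0.88304564
u_A = s / sqrt(n) = 0.88304564 / sqrt(6) = 0.36050187
u_B1 = 1.396 / sqrt(6) = 0.56991461
u_B2 = 0.282 / sqrt(3) = 0.16281278
uc = sqrt(0.36050187^2 + 0.56991461^2 + 0.16281278^2) = 0.69373789
U = k * uc = 2.58 * 0.69373789
U = 1.7898

1.7898


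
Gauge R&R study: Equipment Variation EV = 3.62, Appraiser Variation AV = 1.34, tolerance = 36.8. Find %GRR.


GRR = sqrt(EV^2 + AV^2) = sqrt(3.62^2 + 1.34^2) = 3.8600518
%GRR = GRR / tol * 100 = 3.8600518 / 36.8 * 100
%GRR = 10.4893

10.4893


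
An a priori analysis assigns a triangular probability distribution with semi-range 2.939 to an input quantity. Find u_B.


u_B = half_width / sqrt(6)
u_B = 2.939 / 2.4494897
u_B = 1.1998

1.1998


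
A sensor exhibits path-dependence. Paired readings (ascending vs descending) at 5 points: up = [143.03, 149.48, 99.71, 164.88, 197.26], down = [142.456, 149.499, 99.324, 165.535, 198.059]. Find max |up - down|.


|143.03 - 142.456| = 0.5740
|149.48 - 149.499| = 0.0190
|99.71 - 99.324| = 0.3860
|164.88 - 165.535| = 0.6550
|197.26 - 198.059| = 0.7990
hysteresis = max(diffs) = 0.7990

0.7990


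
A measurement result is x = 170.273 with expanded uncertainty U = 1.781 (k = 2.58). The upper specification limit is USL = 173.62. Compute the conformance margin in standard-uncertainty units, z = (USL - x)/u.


u = U / k = 1.781 / 2.58 = 0.69031008
margin = |USL - x| = |173.62 - 170.273| = 3.347
z = margin / u = 3.347 / 0.69031008
z = 4.8485

4.8485


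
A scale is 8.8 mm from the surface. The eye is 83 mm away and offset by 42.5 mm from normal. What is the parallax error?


error = h * offset / d
= 8.8 * 42.5 / 83
= 4.5060

4.5060


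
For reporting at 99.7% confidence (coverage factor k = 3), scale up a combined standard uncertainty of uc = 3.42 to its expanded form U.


U = k * uc
U = 3 * 3.42
U = 10.2600

10.2600


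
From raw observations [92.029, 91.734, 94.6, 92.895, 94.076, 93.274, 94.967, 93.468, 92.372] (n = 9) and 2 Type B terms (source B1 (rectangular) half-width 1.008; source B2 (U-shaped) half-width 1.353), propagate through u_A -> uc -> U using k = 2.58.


mean = (92.029 + 91.734 + 94.6 + 92.895 + 94.076 + 93.274 + 94.967 + 93.468 + 92.372) / 9 = 93.26833333
s = sqrt(sum((x - mean)^2)/(n-1)) = 1.12827
u_A = s / sqrt(n) = 1.12827 / sqrt(9) = 0.37609
u_B1 = 1.008 / sqrt(3) = 0.58196907
u_B2 = 1.353 / sqrt(2) = 0.95671547
uc = sqrt(0.37609^2 + 0.58196907^2 + 0.95671547^2) = 1.1812858
U = k * uc = 2.58 * 1.1812858
U = 3.0477

3.0477


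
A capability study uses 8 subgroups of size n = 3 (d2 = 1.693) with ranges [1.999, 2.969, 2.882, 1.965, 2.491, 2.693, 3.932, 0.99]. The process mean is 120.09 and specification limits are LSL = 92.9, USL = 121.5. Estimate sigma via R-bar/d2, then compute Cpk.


R_bar = (1.999 + 2.969 + 2.882 + 1.965 + 2.491 + 2.693 + 3.932 + 0.99) / 8 = 2.490125
sigma = R_bar / d2 = 2.490125 / 1.693 = 1.4708358
Cp = (USL - LSL)/(6*sigma) = (121.5 - 92.9)/(6*1.4708358) = 3.2408
Cpu = (121.5 - 120.09)/(3*1.4708358) = 0.3195
Cpl = (120.09 - 92.9)/(3*1.4708358) = 6.1620
Cpk = min(Cpu, Cpl) = 0.3195

0.3195


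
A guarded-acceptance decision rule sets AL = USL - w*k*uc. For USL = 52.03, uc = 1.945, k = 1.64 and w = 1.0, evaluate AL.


U = k * uc = 1.64 * 1.945 = 3.1898
guard band g = w * U = 1.0 * 3.1898 = 3.1898
AL = USL - g = 52.03 - 3.1898
AL = 48.8402

48.8402


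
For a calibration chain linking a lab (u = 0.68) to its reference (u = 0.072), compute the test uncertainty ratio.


TUR = u_lab / u_ref
= 0.68 / 0.072
= 9.4444

9.4444


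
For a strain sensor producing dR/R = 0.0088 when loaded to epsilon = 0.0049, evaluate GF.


GF = (dR/R) / epsilon
= 0.0088 / 0.0049
= 1.7959

1.7959


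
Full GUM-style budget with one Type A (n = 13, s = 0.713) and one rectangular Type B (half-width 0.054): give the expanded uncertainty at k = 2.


u_A = s / sqrt(n) = 0.713 / sqrt(13) = 0.19775062
u_B = half_width / sqrt(3) = 0.054 / sqrt(3) = 0.031176915
uc = sqrt(u_A^2 + u_B^2) = sqrt(0.19775062^2 + 0.031176915^2) = 0.20019318
U = k * uc = 2 * 0.20019318
U = 0.4004

0.4004


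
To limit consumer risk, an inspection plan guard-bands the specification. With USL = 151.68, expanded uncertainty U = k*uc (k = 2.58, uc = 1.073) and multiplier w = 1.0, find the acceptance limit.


U = k * uc = 2.58 * 1.073 = 2.76834
guard band g = w * U = 1.0 * 2.76834 = 2.76834
AL = USL - g = 151.68 - 2.76834
AL = 148.9117

148.9117


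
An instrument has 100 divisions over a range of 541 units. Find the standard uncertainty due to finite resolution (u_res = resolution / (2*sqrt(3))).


resolution = range / divisions
resolution = 541 / 100 = 5.41
u_res = resolution / (2*sqrt(3))
u_res = 5.41 / 3.4641016
u_res = 1.5617

1.5617


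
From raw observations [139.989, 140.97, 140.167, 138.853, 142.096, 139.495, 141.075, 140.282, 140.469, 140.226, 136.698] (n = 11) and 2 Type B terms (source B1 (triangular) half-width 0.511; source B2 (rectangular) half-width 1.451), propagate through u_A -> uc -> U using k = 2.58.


mean = (139.989 + 140.97 + 140.167 + 138.853 + 142.096 + 139.495 + 141.075 + 140.282 + 140.469 + 140.226 + 136.698) / 11 = 140.0290909
s = sqrt(sum((x - mean)^2)/(n-1)) = 1.3904259
u_A = s / sqrt(n) = 1.3904259 / sqrt(11) = 0.41922918
u_B1 = 0.511 / sqrt(6) = 0.20861488
u_B2 = 1.451 / sqrt(3) = 0.83773524
uc = sqrt(0.41922918^2 + 0.20861488^2 + 0.83773524^2) = 0.9597258
U = k * uc = 2.58 * 0.9597258
U = 2.4761

2.4761


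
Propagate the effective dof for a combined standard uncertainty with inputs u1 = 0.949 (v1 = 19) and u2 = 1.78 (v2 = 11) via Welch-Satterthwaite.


uc = sqrt(u1^2 + u2^2) = sqrt(0.949^2 + 1.78^2) = 2.0171765
v_eff = uc^4 / (u1^4/v1 + u2^4/v2)
= 2.0171765^4 / (0.949^4/19 + 1.78^4/11)
= 16.556769 / 0.95530295
v_eff = 17.3314

17.3314


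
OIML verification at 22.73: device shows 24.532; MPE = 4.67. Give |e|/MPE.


e = indication - reference = 24.532 - 22.73 = 1.8020
|e| = 1.8020
ratio = |e| / MPE = 1.8020 / 4.67
ratio = 0.3859

0.3859


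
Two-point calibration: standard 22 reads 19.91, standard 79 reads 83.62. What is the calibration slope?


slope = (y2 - y1) / (x2 - x1)
= (83.62 - 19.91) / (79 - 22)
= 63.7100 / 57
= 1.1177

1.1177


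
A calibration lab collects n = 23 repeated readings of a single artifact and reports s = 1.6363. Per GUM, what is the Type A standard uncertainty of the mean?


u_A = s / sqrt(n)
u_A = 1.6363 / sqrt(23)
u_A = 1.6363 / 4.7958315
u_A = 0.3412

0.3412


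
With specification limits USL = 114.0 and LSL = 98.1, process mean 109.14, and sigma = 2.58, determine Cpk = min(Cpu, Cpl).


Cpu = (USL - mean) / (3*sigma) = (114.0 - 109.14) / (3*2.58) = 0.6279
Cpl = (mean - LSL) / (3*sigma) = (109.14 - 98.1) / (3*2.58) = 1.4264
Cpk = min(Cpu, Cpl) = 0.6279

0.6279


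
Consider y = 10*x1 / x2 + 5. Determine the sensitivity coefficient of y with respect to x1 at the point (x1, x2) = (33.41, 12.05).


y = 10*x1 / x2 + 5
dy/dx1 = 10/x2
Evaluate at x2 = 12.05: c1 = 10 / 12.05
c1 = 0.8299

0.8299


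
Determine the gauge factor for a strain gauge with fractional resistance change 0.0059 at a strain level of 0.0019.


GF = (dR/R) / epsilon
= 0.0059 / 0.0019
= 3.1053

3.1053


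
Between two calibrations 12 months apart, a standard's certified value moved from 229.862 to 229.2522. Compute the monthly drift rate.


rate = (v2 - v1) / months
= (229.2522 - 229.862) / 12
= -0.6098 / 12
= -0.0508

-0.0508


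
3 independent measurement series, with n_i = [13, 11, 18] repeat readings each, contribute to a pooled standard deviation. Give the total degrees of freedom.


nu = sum_i (n_i - 1)
nu = ((13 - 1) + (11 - 1) + (18 - 1))
nu = 12 + 10 + 17
nu = 39

39


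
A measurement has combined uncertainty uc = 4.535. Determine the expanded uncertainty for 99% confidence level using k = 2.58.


U = k * uc
U = 2.58 * 4.535
U = 11.7003

11.7003


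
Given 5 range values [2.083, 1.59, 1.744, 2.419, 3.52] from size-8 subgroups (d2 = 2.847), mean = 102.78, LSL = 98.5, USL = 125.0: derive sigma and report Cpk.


R_bar = (2.083 + 1.59 + 1.744 + 2.419 + 3.52) / 5 = 2.2712
sigma = R_bar / d2 = 2.2712 / 2.847 = 0.79775202
Cp = (USL - LSL)/(6*sigma) = (125.0 - 98.5)/(6*0.79775202) = 5.5364
Cpu = (125.0 - 102.78)/(3*0.79775202) = 9.2844
Cpl = (102.78 - 98.5)/(3*0.79775202) = 1.7884
Cpk = min(Cpu, Cpl) = 1.7884

1.7884


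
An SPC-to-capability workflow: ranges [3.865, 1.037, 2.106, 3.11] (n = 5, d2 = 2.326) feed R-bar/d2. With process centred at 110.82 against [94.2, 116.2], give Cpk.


R_bar = (3.865 + 1.037 + 2.106 + 3.11) / 4 = 2.5295
sigma = R_bar / d2 = 2.5295 / 2.326 = 1.0874893
Cp = (USL - LSL)/(6*sigma) = (116.2 - 94.2)/(6*1.0874893) = 3.3717
Cpu = (116.2 - 110.82)/(3*1.0874893) = 1.6491
Cpl = (110.82 - 94.2)/(3*1.0874893) = 5.0943
Cpk = min(Cpu, Cpl) = 1.6491

1.6491


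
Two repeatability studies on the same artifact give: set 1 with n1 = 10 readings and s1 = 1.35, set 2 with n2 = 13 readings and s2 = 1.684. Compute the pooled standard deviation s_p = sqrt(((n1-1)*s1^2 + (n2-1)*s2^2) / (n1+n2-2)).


s_p = sqrt(((n1-1)*s1^2 + (n2-1)*s2^2) / (n1+n2-2))
numerator = (10-1)*1.35^2 + (13-1)*1.684^2 = 16.4025 + 34.030272 = 50.432772
denominator = 10 + 13 - 2 = 21
s_p^2 = 50.432772 / 21 = 2.4015606
s_p = sqrt(2.4015606) = 1.5497

1.5497


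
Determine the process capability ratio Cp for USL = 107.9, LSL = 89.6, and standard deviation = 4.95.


Cp = (USL - LSL) / (6 * sigma)
= (107.9 - 89.6) / (6 * 4.95)
= 18.3000 / 29.7000
= 0.6162

0.6162


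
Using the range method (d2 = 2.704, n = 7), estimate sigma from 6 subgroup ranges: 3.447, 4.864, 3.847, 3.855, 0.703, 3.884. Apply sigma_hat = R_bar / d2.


R_bar = (3.447 + 4.864 + 3.847 + 3.855 + 0.703 + 3.884) / 6
R_bar = 20.6 / 6 = 3.4333333
sigma_hat = R_bar / d2 = 3.4333333 / 2.704 = 1.2697

1.2697


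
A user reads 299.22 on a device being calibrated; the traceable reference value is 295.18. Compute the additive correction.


Correction = standard - reading
= 295.18 - 299.22
= -4.0400

-4.0400


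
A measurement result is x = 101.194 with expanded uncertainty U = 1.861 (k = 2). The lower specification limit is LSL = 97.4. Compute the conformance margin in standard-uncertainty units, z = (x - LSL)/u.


u = U / k = 1.861 / 2 = 0.9305
margin = |LSL - x| = |97.4 - 101.194| = 3.794
z = margin / u = 3.794 / 0.9305
z = 4.0774

4.0774


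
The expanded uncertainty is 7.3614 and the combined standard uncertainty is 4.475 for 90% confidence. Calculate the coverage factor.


k = U / uc
k = 7.3614 / 4.475
k = 1.645

1.645


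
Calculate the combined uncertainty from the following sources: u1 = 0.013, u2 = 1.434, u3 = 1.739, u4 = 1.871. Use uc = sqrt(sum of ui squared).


uc = sqrt(0.013^2 + 1.434^2 + 1.739^2 + 1.871^2)
uc = sqrt(8.581287)
uc = 2.9294

2.9294


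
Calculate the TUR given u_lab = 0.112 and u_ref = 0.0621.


TUR = u_lab / u_ref
= 0.112 / 0.0621
= 1.8035

1.8035


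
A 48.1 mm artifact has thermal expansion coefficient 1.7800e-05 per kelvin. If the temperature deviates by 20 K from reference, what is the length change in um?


dL = L * alpha * dT
= 48.1 * 1.7800e-05 * 20
= 0.0171236 mm
dL_um = 0.0171236 * 1000 = 17.1236 um

17.1236


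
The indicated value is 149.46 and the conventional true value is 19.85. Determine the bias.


Systematic error = measured - true
= 149.46 - 19.85
= 129.6100

129.6100


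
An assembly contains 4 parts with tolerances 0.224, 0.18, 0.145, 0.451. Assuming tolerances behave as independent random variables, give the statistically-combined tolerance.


RSS = sqrt(0.224^2 + 0.18^2 + 0.145^2 + 0.451^2)
= sqrt(0.307002)
= 0.5541

0.5541


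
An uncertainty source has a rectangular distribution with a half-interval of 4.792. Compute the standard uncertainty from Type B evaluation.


u_B = half_width / sqrt(3)
u_B = 4.792 / 1.7320508
u_B = 2.7667

2.7667


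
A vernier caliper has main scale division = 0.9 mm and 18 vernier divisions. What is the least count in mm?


LC = MSD / n_div
= 0.9 / 18
= 0.0500

0.0500


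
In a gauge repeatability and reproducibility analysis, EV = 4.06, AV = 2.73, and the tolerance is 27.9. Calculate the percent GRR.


GRR = sqrt(EV^2 + AV^2) = sqrt(4.06^2 + 2.73^2) = 4.8924943
%GRR = GRR / tol * 100 = 4.8924943 / 27.9 * 100
%GRR = 17.5358

17.5358


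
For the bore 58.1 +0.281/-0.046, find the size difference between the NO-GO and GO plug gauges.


GO = nominal - lower_tol (smallest hole = maximum material condition)
GO = 58.1 - 0.046 = 58.054
NO-GO = nominal + upper_tol (largest hole = least material condition)
NO-GO = 58.1 + 0.281 = 58.381
spread = NO-GO - GO = 58.381 - 58.054 = 0.3270

0.3270


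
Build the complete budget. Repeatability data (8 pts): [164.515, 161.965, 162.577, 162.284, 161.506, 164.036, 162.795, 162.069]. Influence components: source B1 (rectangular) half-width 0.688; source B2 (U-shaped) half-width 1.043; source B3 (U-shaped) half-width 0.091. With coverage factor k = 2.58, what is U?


mean = (164.515 + 161.965 + 162.577 + 162.284 + 161.506 + 164.036 + 162.795 + 162.069) / 8 = 162.718375
s = sqrt(sum((x - mean)^2)/(n-1)) = 1.044554
u_A = s / sqrt(n) = 1.044554 / sqrt(8) = 0.36930561
u_B1 = 0.688 / sqrt(3) = 0.39721699
u_B2 = 1.043 / sqrt(2) = 0.73751237
u_B3 = 0.091 / sqrt(2) = 0.064346717
uc = sqrt(0.36930561^2 + 0.39721699^2 + 0.73751237^2 + 0.064346717^2) = 0.91773251
U = k * uc = 2.58 * 0.91773251
U = 2.3677

2.3677


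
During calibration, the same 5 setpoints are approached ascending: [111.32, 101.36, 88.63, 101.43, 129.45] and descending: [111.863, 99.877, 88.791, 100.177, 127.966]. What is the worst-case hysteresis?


|111.32 - 111.863| = 0.5430
|101.36 - 99.877| = 1.4830
|88.63 - 88.791| = 0.1610
|101.43 - 100.177| = 1.2530
|129.45 - 127.966| = 1.4840
hysteresis = max(diffs) = 1.4840

1.4840


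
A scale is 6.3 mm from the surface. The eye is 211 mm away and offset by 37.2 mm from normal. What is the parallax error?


error = h * offset / d
= 6.3 * 37.2 / 211
= 1.1107

1.1107


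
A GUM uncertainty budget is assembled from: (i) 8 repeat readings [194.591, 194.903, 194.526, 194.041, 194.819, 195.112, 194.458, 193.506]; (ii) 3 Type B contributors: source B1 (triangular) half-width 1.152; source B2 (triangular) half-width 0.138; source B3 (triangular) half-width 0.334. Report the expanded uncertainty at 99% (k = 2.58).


mean = (194.591 + 194.903 + 194.526 + 194.041 + 194.819 + 195.112 + 194.458 + 193.506) / 8 = 194.4945
s = sqrt(sum((x - mean)^2)/(n-1)) = 0.51379679
u_A = s / sqrt(n) = 0.51379679 / sqrt(8) = 0.1816546
u_B1 = 1.152 / sqrt(6) = 0.47030203
u_B2 = 0.138 / sqrt(6) = 0.056338264
u_B3 = 0.334 / sqrt(6) = 0.13635493
uc = sqrt(0.1816546^2 + 0.47030203^2 + 0.056338264^2 + 0.13635493^2) = 0.52530854
U = k * uc = 2.58 * 0.52530854
U = 1.3553

1.3553


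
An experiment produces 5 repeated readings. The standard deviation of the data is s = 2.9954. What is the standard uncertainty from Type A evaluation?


u_A = s / sqrt(n)
u_A = 2.9954 / sqrt(5)
u_A = 2.9954 / 2.236068
u_A = 1.3396

1.3396


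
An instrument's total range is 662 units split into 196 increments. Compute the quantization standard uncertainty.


resolution = range / divisions
resolution = 662 / 196 = 3.377551
u_res = resolution / (2*sqrt(3))
u_res = 3.377551 / 3.4641016
u_res = 0.9750

0.9750


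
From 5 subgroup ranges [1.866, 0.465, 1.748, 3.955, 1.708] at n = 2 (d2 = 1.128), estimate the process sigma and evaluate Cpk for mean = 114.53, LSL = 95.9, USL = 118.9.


R_bar = (1.866 + 0.465 + 1.748 + 3.955 + 1.708) / 5 = 1.9484
sigma = R_bar / d2 = 1.9484 / 1.128 = 1.727305
Cp = (USL - LSL)/(6*sigma) = (118.9 - 95.9)/(6*1.727305) = 2.2193
Cpu = (118.9 - 114.53)/(3*1.727305) = 0.8433
Cpl = (114.53 - 95.9)/(3*1.727305) = 3.5952
Cpk = min(Cpu, Cpl) = 0.8433

0.8433


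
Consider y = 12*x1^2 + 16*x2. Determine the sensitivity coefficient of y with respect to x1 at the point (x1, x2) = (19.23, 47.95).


y = 12*x1^2 + 16*x2
dy/dx1 = 2*12*x1
Evaluate at x1 = 19.23: c1 = 24 * 19.23
c1 = 461.5200

461.5200


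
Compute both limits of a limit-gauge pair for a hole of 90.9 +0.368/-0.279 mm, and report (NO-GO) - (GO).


GO = nominal - lower_tol (smallest hole = maximum material condition)
GO = 90.9 - 0.279 = 90.621
NO-GO = nominal + upper_tol (largest hole = least material condition)
NO-GO = 90.9 + 0.368 = 91.268
spread = NO-GO - GO = 91.268 - 90.621 = 0.6470

0.6470


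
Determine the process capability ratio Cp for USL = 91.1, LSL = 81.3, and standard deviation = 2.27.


Cp = (USL - LSL) / (6 * sigma)
= (91.1 - 81.3) / (6 * 2.27)
= 9.8000 / 13.6200
= 0.7195

0.7195


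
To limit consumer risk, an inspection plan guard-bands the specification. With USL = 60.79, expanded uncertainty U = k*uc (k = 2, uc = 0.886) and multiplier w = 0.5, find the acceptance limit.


U = k * uc = 2 * 0.886 = 1.772
guard band g = w * U = 0.5 * 1.772 = 0.886
AL = USL - g = 60.79 - 0.886
AL = 59.9040

59.9040


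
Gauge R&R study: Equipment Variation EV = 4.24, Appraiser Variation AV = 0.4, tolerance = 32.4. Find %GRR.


GRR = sqrt(EV^2 + AV^2) = sqrt(4.24^2 + 0.4^2) = 4.2588261
%GRR = GRR / tol * 100 = 4.2588261 / 32.4 * 100
%GRR = 13.1445

13.1445


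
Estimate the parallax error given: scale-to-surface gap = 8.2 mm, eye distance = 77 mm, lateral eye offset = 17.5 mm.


error = h * offset / d
= 8.2 * 17.5 / 77
= 1.8636

1.8636


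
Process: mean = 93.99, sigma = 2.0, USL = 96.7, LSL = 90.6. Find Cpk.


Cpu = (USL - mean) / (3*sigma) = (96.7 - 93.99) / (3*2.0) = 0.4517
Cpl = (mean - LSL) / (3*sigma) = (93.99 - 90.6) / (3*2.0) = 0.5650
Cpk = min(Cpu, Cpl) = 0.4517

0.4517


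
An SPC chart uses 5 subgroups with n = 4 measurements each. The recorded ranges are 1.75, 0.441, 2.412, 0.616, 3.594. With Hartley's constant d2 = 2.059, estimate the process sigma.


R_bar = (1.75 + 0.441 + 2.412 + 0.616 + 3.594) / 5
R_bar = 8.813 / 5 = 1.7626
sigma_hat = R_bar / d2 = 1.7626 / 2.059 = 0.8560

0.8560


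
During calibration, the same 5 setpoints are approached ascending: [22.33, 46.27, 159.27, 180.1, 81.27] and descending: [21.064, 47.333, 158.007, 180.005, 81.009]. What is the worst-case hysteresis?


|22.33 - 21.064| = 1.2660
|46.27 - 47.333| = 1.0630
|159.27 - 158.007| = 1.2630
|180.1 - 180.005| = 0.0950
|81.27 - 81.009| = 0.2610
hysteresis = max(diffs) = 1.2660

1.2660


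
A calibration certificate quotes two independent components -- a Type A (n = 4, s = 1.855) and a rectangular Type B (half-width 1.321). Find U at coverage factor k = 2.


u_A = s / sqrt(n) = 1.855 / sqrt(4) = 0.9275
u_B = half_width / sqrt(3) = 1.321 / sqrt(3) = 0.76267971
uc = sqrt(u_A^2 + u_B^2) = sqrt(0.9275^2 + 0.76267971^2) = 1.2008066
U = k * uc = 2 * 1.2008066
U = 2.4016

2.4016


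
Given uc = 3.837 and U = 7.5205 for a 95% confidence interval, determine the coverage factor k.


k = U / uc
k = 7.5205 / 3.837
k = 1.96

1.96


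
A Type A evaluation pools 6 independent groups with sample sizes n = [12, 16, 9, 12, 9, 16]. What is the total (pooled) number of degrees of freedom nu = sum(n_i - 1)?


nu = sum_i (n_i - 1)
nu = ((12 - 1) + (16 - 1) + (9 - 1) + (12 - 1) + (9 - 1) + (16 - 1))
nu = 11 + 15 + 8 + 11 + 8 + 15
nu = 68

68


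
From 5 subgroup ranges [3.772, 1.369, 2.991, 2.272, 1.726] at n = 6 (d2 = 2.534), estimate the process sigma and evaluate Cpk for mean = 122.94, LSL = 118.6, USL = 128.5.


R_bar = (3.772 + 1.369 + 2.991 + 2.272 + 1.726) / 5 = 2.426
sigma = R_bar / d2 = 2.426 / 2.534 = 0.95737964
Cp = (USL - LSL)/(6*sigma) = (128.5 - 118.6)/(6*0.95737964) = 1.7235
Cpu = (128.5 - 122.94)/(3*0.95737964) = 1.9358
Cpl = (122.94 - 118.6)/(3*0.95737964) = 1.5111
Cpk = min(Cpu, Cpl) = 1.5111

1.5111


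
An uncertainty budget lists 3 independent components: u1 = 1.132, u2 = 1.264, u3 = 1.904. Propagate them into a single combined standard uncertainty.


uc = sqrt(1.132^2 + 1.264^2 + 1.904^2)
uc = sqrt(6.504336)
uc = 2.5504

2.5504


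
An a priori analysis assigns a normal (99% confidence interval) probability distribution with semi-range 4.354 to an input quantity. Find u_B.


u_B = half_width / 2.576
u_B = 4.354 / 2.576
u_B = 1.6902

1.6902


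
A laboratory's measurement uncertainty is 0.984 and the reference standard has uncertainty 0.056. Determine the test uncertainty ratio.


TUR = u_lab / u_ref
= 0.984 / 0.056
= 17.5714

17.5714


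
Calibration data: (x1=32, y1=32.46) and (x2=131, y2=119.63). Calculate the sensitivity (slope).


slope = (y2 - y1) / (x2 - x1)
= (119.63 - 32.46) / (131 - 32)
= 87.1700 / 99
= 0.8805

0.8805


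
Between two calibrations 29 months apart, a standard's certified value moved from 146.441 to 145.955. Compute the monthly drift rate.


rate = (v2 - v1) / months
= (145.955 - 146.441) / 29
= -0.4860 / 29
= -0.0168

-0.0168


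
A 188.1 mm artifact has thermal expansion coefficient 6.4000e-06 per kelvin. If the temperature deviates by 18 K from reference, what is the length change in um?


dL = L * alpha * dT
= 188.1 * 6.4000e-06 * 18
= 0.0216691 mm
dL_um = 0.0216691 * 1000 = 21.6691 um

21.6691


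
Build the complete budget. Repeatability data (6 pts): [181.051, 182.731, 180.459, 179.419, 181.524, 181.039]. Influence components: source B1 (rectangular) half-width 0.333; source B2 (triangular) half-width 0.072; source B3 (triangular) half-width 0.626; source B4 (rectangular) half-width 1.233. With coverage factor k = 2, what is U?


mean = (181.051 + 182.731 + 180.459 + 179.419 + 181.524 + 181.039) / 6 = 181.0371667
s = sqrt(sum((x - mean)^2)/(n-1)) = 1.100819
u_A = s / sqrt(n) = 1.100819 / sqrt(6) = 0.44940747
u_B1 = 0.333 / sqrt(3) = 0.19225764
u_B2 = 0.072 / sqrt(6) = 0.029393877
u_B3 = 0.626 / sqrt(6) = 0.25556343
u_B4 = 1.233 / sqrt(3) = 0.71187288
uc = sqrt(0.44940747^2 + 0.19225764^2 + 0.029393877^2 + 0.25556343^2 + 0.71187288^2) = 0.90103814
U = k * uc = 2 * 0.90103814
U = 1.8021

1.8021


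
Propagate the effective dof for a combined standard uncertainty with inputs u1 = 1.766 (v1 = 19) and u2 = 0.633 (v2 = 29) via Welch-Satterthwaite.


uc = sqrt(u1^2 + u2^2) = sqrt(1.766^2 + 0.633^2) = 1.8760184
v_eff = uc^4 / (u1^4/v1 + u2^4/v2)
= 1.8760184^4 / (1.766^4/19 + 0.633^4/29)
= 12.386493 / 0.51746463
v_eff = 23.9369

23.9369


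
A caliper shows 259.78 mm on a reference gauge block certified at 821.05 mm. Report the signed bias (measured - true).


Systematic error = measured - true
= 259.78 - 821.05
= -561.2700

-561.2700


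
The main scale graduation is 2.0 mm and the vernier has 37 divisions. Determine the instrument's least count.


LC = MSD / n_div
= 2.0 / 37
= 0.0541

0.0541


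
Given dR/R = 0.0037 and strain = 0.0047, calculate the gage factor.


GF = (dR/R) / epsilon
= 0.0037 / 0.0047
= 0.7872

0.7872


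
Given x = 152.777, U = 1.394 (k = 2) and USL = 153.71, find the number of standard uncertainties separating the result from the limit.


u = U / k = 1.394 / 2 = 0.697
margin = |USL - x| = |153.71 - 152.777| = 0.933
z = margin / u = 0.933 / 0.697
z = 1.3386

1.3386


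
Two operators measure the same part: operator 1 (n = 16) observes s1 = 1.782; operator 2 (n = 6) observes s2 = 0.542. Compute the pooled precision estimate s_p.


s_p = sqrt(((n1-1)*s1^2 + (n2-1)*s2^2) / (n1+n2-2))
numerator = (16-1)*1.782^2 + (6-1)*0.542^2 = 47.63286 + 1.46882 = 49.10168
denominator = 16 + 6 - 2 = 20
s_p^2 = 49.10168 / 20 = 2.455084
s_p = sqrt(2.455084) = 1.5669

1.5669


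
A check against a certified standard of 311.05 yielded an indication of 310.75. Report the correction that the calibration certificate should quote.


Correction = standard - reading
= 311.05 - 310.75
= 0.3000

0.3000


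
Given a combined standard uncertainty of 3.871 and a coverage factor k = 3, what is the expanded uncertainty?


U = k * uc
U = 3 * 3.871
U = 11.6130

11.6130


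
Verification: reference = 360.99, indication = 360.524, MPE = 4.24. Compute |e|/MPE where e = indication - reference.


e = indication - reference = 360.524 - 360.99 = -0.4660
|e| = 0.4660
ratio = |e| / MPE = 0.4660 / 4.24
ratio = 0.1099

0.1099


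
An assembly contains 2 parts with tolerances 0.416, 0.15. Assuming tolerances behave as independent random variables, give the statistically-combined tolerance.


RSS = sqrt(0.416^2 + 0.15^2)
= sqrt(0.195556)
= 0.4422

0.4422


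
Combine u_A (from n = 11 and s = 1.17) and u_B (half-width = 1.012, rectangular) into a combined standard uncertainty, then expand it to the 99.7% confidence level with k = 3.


u_A = s / sqrt(n) = 1.17 / sqrt(11) = 0.35276827
u_B = half_width / sqrt(3) = 1.012 / sqrt(3) = 0.58427847
uc = sqrt(u_A^2 + u_B^2) = sqrt(0.35276827^2 + 0.58427847^2) = 0.68251504
U = k * uc = 3 * 0.68251504
U = 2.0475

2.0475


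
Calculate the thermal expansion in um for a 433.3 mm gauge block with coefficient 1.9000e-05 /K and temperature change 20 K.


dL = L * alpha * dT
= 433.3 * 1.9000e-05 * 20
= 0.1646540 mm
dL_um = 0.1646540 * 1000 = 164.6540 um

164.6540


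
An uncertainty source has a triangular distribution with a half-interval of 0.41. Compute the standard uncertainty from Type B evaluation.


u_B = half_width / sqrt(6)
u_B = 0.41 / 2.4494897
u_B = 0.1674

0.1674


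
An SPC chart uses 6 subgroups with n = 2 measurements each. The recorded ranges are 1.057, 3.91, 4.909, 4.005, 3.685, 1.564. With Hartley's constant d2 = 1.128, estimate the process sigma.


R_bar = (1.057 + 3.91 + 4.909 + 4.005 + 3.685 + 1.564) / 6
R_bar = 19.13 / 6 = 3.1883333
sigma_hat = R_bar / d2 = 3.1883333 / 1.128 = 2.8265

2.8265


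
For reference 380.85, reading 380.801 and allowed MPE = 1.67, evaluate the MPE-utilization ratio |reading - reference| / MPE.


e = indication - reference = 380.801 - 380.85 = -0.0490
|e| = 0.0490
ratio = |e| / MPE = 0.0490 / 1.67
ratio = 0.0293

0.0293


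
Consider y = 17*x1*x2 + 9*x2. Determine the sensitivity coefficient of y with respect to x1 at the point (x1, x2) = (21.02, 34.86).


y = 17*x1*x2 + 9*x2
dy/dx1 = 17*x2
Evaluate at x2 = 34.86: c1 = 17 * 34.86
c1 = 592.6200

592.6200


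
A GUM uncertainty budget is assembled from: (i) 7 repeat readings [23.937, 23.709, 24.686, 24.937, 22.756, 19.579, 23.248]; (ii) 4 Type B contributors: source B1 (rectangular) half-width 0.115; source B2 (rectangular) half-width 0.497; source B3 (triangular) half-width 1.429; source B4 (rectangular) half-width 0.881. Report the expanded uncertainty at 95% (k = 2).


mean = (23.937 + 23.709 + 24.686 + 24.937 + 22.756 + 19.579 + 23.248) / 7 = 23.26457143
s = sqrt(sum((x - mean)^2)/(n-1)) = 1.7939486
u_A = s / sqrt(n) = 1.7939486 / sqrt(7) = 0.67804884
u_B1 = 0.115 / sqrt(3) = 0.066395281
u_B2 = 0.497 / sqrt(3) = 0.28694308
u_B3 = 1.429 / sqrt(6) = 0.58338681
u_B4 = 0.881 / sqrt(3) = 0.50864559
uc = sqrt(0.67804884^2 + 0.066395281^2 + 0.28694308^2 + 0.58338681^2 + 0.50864559^2) = 1.0703062
U = k * uc = 2 * 1.0703062
U = 2.1406

2.1406


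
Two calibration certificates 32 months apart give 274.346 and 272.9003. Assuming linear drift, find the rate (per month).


rate = (v2 - v1) / months
= (272.9003 - 274.346) / 32
= -1.4457 / 32
= -0.0452

-0.0452


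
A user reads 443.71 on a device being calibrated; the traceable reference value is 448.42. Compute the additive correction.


Correction = standard - reading
= 448.42 - 443.71
= 4.7100

4.7100


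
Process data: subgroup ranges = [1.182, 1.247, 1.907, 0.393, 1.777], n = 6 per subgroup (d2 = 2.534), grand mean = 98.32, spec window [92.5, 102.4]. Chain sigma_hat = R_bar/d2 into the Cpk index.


R_bar = (1.182 + 1.247 + 1.907 + 0.393 + 1.777) / 5 = 1.3012
sigma = R_bar / d2 = 1.3012 / 2.534 = 0.51349645
Cp = (USL - LSL)/(6*sigma) = (102.4 - 92.5)/(6*0.51349645) = 3.2133
Cpu = (102.4 - 98.32)/(3*0.51349645) = 2.6485
Cpl = (98.32 - 92.5)/(3*0.51349645) = 3.7780
Cpk = min(Cpu, Cpl) = 2.6485

2.6485


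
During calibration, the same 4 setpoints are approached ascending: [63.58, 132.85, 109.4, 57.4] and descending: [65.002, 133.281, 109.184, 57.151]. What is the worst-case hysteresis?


|63.58 - 65.002| = 1.4220
|132.85 - 133.281| = 0.4310
|109.4 - 109.184| = 0.2160
|57.4 - 57.151| = 0.2490
hysteresis = max(diffs) = 1.4220

1.4220


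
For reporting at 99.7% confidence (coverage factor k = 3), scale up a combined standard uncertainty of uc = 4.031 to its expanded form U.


U = k * uc
U = 3 * 4.031
U = 12.0930

12.0930


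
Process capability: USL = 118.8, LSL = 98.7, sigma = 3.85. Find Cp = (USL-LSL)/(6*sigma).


Cp = (USL - LSL) / (6 * sigma)
= (118.8 - 98.7) / (6 * 3.85)
= 20.1000 / 23.1000
= 0.8701

0.8701


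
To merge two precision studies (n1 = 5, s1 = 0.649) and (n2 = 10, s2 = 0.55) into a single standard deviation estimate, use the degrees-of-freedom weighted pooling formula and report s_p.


s_p = sqrt(((n1-1)*s1^2 + (n2-1)*s2^2) / (n1+n2-2))
numerator = (5-1)*0.649^2 + (10-1)*0.55^2 = 1.684804 + 2.7225 = 4.407304
denominator = 5 + 10 - 2 = 13
s_p^2 = 4.407304 / 13 = 0.33902338
s_p = sqrt(0.33902338) = 0.5823

0.5823


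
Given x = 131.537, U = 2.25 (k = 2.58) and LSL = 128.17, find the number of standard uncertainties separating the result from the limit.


u = U / k = 2.25 / 2.58 = 0.87209302
margin = |LSL - x| = |128.17 - 131.537| = 3.367
z = margin / u = 3.367 / 0.87209302
z = 3.8608

3.8608


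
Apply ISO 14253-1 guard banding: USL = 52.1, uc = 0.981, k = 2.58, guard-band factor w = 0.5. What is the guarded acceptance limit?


U = k * uc = 2.58 * 0.981 = 2.53098
guard band g = w * U = 0.5 * 2.53098 = 1.26549
AL = USL - g = 52.1 - 1.26549
AL = 50.8345

50.8345


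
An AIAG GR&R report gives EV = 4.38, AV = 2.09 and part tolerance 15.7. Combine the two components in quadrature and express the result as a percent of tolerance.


GRR = sqrt(EV^2 + AV^2) = sqrt(4.38^2 + 2.09^2) = 4.8530918
%GRR = GRR / tol * 100 = 4.8530918 / 15.7 * 100
%GRR = 30.9114

30.9114


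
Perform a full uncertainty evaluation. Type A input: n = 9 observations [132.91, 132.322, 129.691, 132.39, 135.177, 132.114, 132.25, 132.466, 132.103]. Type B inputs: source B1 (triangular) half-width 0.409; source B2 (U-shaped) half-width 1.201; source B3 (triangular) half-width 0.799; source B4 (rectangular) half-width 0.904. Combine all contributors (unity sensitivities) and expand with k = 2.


mean = (132.91 + 132.322 + 129.691 + 132.39 + 135.177 + 132.114 + 132.25 + 132.466 + 132.103) / 9 = 132.3803333
s = sqrt(sum((x - mean)^2)/(n-1)) = 1.3923934
u_A = s / sqrt(n) = 1.3923934 / sqrt(9) = 0.46413113
u_B1 = 0.409 / sqrt(6) = 0.16697355
u_B2 = 1.201 / sqrt(2) = 0.84923524
u_B3 = 0.799 / sqrt(6) = 0.32619038
u_B4 = 0.904 / sqrt(3) = 0.52192464
uc = sqrt(0.46413113^2 + 0.16697355^2 + 0.84923524^2 + 0.32619038^2 + 0.52192464^2) = 1.1590099
U = k * uc = 2 * 1.1590099
U = 2.3180

2.3180
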